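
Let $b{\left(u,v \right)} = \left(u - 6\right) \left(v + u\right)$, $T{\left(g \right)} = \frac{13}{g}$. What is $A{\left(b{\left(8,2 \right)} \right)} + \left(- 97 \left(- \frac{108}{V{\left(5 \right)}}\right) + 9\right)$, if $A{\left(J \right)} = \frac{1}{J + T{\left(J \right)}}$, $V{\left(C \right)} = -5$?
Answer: $- \frac{4307903}{2065} \approx -2086.2$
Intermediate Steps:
$b{\left(u,v \right)} = \left(-6 + u\right) \left(u + v\right)$
$A{\left(J \right)} = \frac{1}{J + \frac{13}{J}}$
$A{\left(b{\left(8,2 \right)} \right)} + \left(- 97 \left(- \frac{108}{V{\left(5 \right)}}\right) + 9\right) = \frac{8^{2} - 48 - 12 + 8 \cdot 2}{13 + \left(8^{2} - 48 - 12 + 8 \cdot 2\right)^{2}} + \left(- 97 \left(- \frac{108}{-5}\right) + 9\right) = \frac{64 - 48 - 12 + 16}{13 + \left(64 - 48 - 12 + 16\right)^{2}} + \left(- 97 \left(\left(-108\right) \left(- \frac{1}{5}\right)\right) + 9\right) = \frac{20}{13 + 20^{2}} + \left(\left(-97\right) \frac{108}{5} + 9\right) = \frac{20}{13 + 400} + \left(- \frac{10476}{5} + 9\right) = \frac{20}{413} - \frac{10431}{5} = - \frac{4307903}{2065}$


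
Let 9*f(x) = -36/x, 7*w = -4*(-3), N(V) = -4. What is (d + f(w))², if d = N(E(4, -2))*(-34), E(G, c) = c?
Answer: 160801/9 ≈ 17867.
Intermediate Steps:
d = 136 (d = -4*(-34) = 136)
w = 12/7 (w = (-4*(-3))/7 = (⅐)*12 = 12/7 ≈ 1.7143)
f(x) = -4/x (f(x) = (-36/x)/9 = -4/x)
(d + f(w))² = (136 - 4/12/7)² = (136 - 4*7/12)² = (136 - 7/3)² = (401/3)² = 160801/9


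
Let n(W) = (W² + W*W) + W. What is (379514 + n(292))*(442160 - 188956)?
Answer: 139346770136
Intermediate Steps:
n(W) = W + 2*W² (n(W) = (W² + W²) + W = 2*W² + W = W + 2*W²)
(379514 + n(292))*(442160 - 188956) = (379514 + 292*(1 + 2*292))*(442160 - 188956) = (379514 + 292*(1 + 584))*253204 = (379514 + 292*585)*253204 = (379514 + 170820)*253204 = 550334*253204 = 139346770136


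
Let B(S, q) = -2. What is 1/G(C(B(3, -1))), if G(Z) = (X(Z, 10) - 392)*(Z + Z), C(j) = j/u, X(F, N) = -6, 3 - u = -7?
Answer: 5/796 ≈ 0.0062814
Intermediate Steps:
u = 10 (u = 3 - 1*(-7) = 3 + 7 = 10)
C(j) = j/10
G(Z) = -796*Z (G(Z) = (-6 - 392)*(Z + Z) = -796*Z)
1/G(C(B(3, -1))) = 1/(-398*(-2)/5) = 1/(-796*(-⅕)) = 1/(796/5) = 5/796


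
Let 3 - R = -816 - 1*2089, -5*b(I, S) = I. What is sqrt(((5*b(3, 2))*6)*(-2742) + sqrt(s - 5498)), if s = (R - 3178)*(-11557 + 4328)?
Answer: sqrt(49356 + 2*sqrt(486583)) ≈ 225.28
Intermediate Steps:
b(I, S) = -I/5
R = 2908 (R = 3 - (-816 - 1*2089) = 3 - (-816 - 2089) = 3 - 1*(-2905) = 3 + 2905 = 2908)
s = 1951830 (s = (2908 - 3178)*(-11557 + 4328) = -270*(-7229) = 1951830)
sqrt(((5*b(3, 2))*6)*(-2742) + sqrt(s - 5498)) = sqrt(((5*(-1/5*3))*6)*(-2742) + sqrt(1951830 - 5498)) = sqrt(((5*(-3/5))*6)*(-2742) + sqrt(1946332)) = sqrt(-3*6*(-2742) + 2*sqrt(486583)) = sqrt(-18*(-2742) + 2*sqrt(486583)) = sqrt(49356 + 2*sqrt(486583))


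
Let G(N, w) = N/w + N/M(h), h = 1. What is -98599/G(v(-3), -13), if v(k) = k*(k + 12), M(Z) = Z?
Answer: 1281787/324 ≈ 3956.1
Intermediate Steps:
v(k) = k*(12 + k)
G(N, w) = N + N/w (G(N, w) = N/w + N/1 = N/w + N*1 = N/w + N = N + N/w)
-98599/G(v(-3), -13) = -98599/(-3*(12 - 3) - 3*(12 - 3)/(-13)) = -98599/(-3*9 - 3*9*(-1/13)) = -98599/(-27 - 27*(-1/13)) = -98599/(-27 + 27/13) = -98599/(-324/13) = -98599*(-13/324) = 1281787/324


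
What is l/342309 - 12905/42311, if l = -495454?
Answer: -875194891/499428831 ≈ -1.7524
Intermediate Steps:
l/342309 - 12905/42311 = -495454/342309 - 12905/42311 = -495454*1/342309 - 12905*1/42311 = -495454/342309 - 445/1459 = -875194891/499428831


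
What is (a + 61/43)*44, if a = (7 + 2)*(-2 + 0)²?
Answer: 70796/43 ≈ 1646.4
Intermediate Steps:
a = 36 (a = 9*(-2)² = 9*4 = 36)
(a + 61/43)*44 = (36 + 61/43)*44 = (1609/43)*44 = 70796/43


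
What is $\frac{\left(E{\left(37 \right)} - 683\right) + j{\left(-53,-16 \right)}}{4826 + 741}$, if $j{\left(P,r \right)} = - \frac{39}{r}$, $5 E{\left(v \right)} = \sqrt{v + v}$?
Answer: $- \frac{10889}{89072} + \frac{\sqrt{74}}{27835} \approx -0.12194$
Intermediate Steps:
$E{\left(v \right)} = \frac{\sqrt{2} \sqrt{v}}{5}$ ($E{\left(v \right)} = \frac{\sqrt{v + v}}{5} = \frac{\sqrt{2 v}}{5} = \frac{\sqrt{2} \sqrt{v}}{5}$)
$\frac{\left(E{\left(37 \right)} - 683\right) + j{\left(-53,-16 \right)}}{4826 + 741} = \frac{\left(\frac{\sqrt{2} \sqrt{37}}{5} - 683\right) - \frac{39}{-16}}{4826 + 741} = \frac{\left(\frac{\sqrt{74}}{5} - 683\right) - - \frac{39}{16}}{5567} = \left(\left(-683 + \frac{\sqrt{74}}{5}\right) + \frac{39}{16}\right) \frac{1}{5567} = \left(- \frac{10889}{16} + \frac{\sqrt{74}}{5}\right) \frac{1}{5567} = - \frac{10889}{89072} + \frac{\sqrt{74}}{27835}$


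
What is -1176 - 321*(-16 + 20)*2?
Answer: -3744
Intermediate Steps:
-1176 - 321*(-16 + 20)*2 = -1176 - 1284*2 = -1176 - 321*8 = -1176 - 2568 = -3744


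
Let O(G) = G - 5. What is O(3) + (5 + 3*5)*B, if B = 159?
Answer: 3178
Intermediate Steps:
O(G) = -5 + G
O(3) + (5 + 3*5)*B = (-5 + 3) + (5 + 3*5)*159 = -2 + (5 + 15)*159 = -2 + 20*159 = -2 + 3180 = 3178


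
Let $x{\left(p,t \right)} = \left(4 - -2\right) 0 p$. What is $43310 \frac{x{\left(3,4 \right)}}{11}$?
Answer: $0$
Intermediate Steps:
$x{\left(p,t \right)} = 0$ ($x{\left(p,t \right)} = \left(4 + 2\right) 0 p = 6 \cdot 0 p = 0 p = 0$)
$43310 \frac{x{\left(3,4 \right)}}{11} = 43310 \cdot \frac{0}{11} = 43310 \cdot 0 \cdot \frac{1}{11} = 43310 \cdot 0 = 0$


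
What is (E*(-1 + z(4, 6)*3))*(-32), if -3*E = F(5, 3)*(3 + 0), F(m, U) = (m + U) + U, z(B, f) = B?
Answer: 3872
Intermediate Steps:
F(m, U) = m + 2*U (F(m, U) = (U + m) + U = m + 2*U)
E = -11 (E = -(5 + 2*3)*(3 + 0)/3 = -(5 + 6)*3/3 = -11*3/3 = -1/3*33 = -11)
(E*(-1 + z(4, 6)*3))*(-32) = -11*(-1 + 4*3)*(-32) = -11*(-1 + 12)*(-32) = -11*11*(-32) = -121*(-32) = 3872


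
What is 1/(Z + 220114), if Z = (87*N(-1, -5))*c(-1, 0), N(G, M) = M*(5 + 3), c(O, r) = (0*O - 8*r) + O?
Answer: 1/223594 ≈ 4.4724e-6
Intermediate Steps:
c(O, r) = O - 8*r (c(O, r) = (0 - 8*r) + O = -8*r + O = O - 8*r)
N(G, M) = 8*M (N(G, M) = M*8 = 8*M)
Z = 3480 (Z = (87*(8*(-5)))*(-1 - 8*0) = (87*(-40))*(-1 + 0) = -3480*(-1) = 3480)
1/(Z + 220114) = 1/(3480 + 220114) = 1/223594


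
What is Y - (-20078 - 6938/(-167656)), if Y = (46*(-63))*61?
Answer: -13135851069/83828 ≈ -1.5670e+5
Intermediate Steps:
Y = -176778 (Y = -2898*61 = -176778)
Y - (-20078 - 6938/(-167656)) = -176778 - (-20078 - 6938/(-167656)) = -176778 - (-20078 - 6938*(-1)/167656) = -176778 - (-20078 - 1*(-3469/83828)) = -176778 - (-20078 + 3469/83828) = -176778 - 1*(-1683095115/83828) = -176778 + 1683095115/83828 = -13135851069/83828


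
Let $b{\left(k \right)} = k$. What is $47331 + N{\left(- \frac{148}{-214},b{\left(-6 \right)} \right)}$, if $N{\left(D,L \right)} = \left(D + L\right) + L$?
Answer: $\frac{5063207}{107} \approx 47320.0$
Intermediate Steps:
$N{\left(D,L \right)} = D + 2 L$
$47331 + N{\left(- \frac{148}{-214},b{\left(-6 \right)} \right)} = 47331 + \left(- \frac{148}{-214} + 2 \left(-6\right)\right) = 47331 - \frac{1210}{107} = \frac{5063207}{107}$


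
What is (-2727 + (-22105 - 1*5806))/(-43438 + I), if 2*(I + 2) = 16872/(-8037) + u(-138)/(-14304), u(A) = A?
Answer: 20597559744/29204893141 ≈ 0.70528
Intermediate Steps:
I = -2046997/672288 (I = -2 + (16872/(-8037) - 138/(-14304))/2 = -2 + (16872*(-1/8037) - 138*(-1/14304))/2 = -2 + (-296/141 + 23/2384)/2 = -2 + (½)*(-702421/336144) = -2 - 702421/672288 = -2046997/672288 ≈ -3.0448)
(-2727 + (-22105 - 1*5806))/(-43438 + I) = (-2727 + (-22105 - 1*5806))/(-43438 - 2046997/672288) = (-2727 + (-22105 - 5806))/(-29204893141/672288) = (-2727 - 27911)*(-672288/29204893141) = -30638*(-672288/29204893141) = 20597559744/29204893141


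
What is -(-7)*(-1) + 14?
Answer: 7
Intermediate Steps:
-(-7)*(-1) + 14 = -7*1 + 14 = -7 + 14 = 7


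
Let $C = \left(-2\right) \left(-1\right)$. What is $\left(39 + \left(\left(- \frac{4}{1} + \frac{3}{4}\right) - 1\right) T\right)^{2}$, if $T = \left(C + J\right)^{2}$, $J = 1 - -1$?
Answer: $841$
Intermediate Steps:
$C = 2$
$J = 2$ ($J = 1 + 1 = 2$)
$T = 16$ ($T = \left(2 + 2\right)^{2} = 4^{2} = 16$)
$\left(39 + \left(\left(- \frac{4}{1} + \frac{3}{4}\right) - 1\right) T\right)^{2} = \left(39 + \left(\left(- \frac{4}{1} + \frac{3}{4}\right) - 1\right) 16\right)^{2} = \left(39 + \left(\left(\left(-4\right) 1 + 3 \cdot \frac{1}{4}\right) - 1\right) 16\right)^{2} = \left(39 + \left(\left(-4 + \frac{3}{4}\right) - 1\right) 16\right)^{2} = \left(39 + \left(- \frac{13}{4} - 1\right) 16\right)^{2} = \left(39 - 68\right)^{2} = \left(-29\right)^{2} = 841$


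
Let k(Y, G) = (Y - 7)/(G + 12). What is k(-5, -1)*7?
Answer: -84/11 ≈ -7.6364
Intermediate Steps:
k(Y, G) = (-7 + Y)/(12 + G)
k(-5, -1)*7 = ((-7 - 5)/(12 - 1))*7 = (-12/11)*7 = ((1/11)*(-12))*7 = -12/11*7 = -84/11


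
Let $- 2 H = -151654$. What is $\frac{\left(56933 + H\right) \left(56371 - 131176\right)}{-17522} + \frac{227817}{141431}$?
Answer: $\frac{702285532397637}{1239076991} \approx 5.6678 \cdot 10^{5}$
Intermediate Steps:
$H = 75827$ ($H = \left(- \frac{1}{2}\right) \left(-151654\right) = 75827$)
$\frac{\left(56933 + H\right) \left(56371 - 131176\right)}{-17522} + \frac{227817}{141431} = \frac{\left(56933 + 75827\right) \left(56371 - 131176\right)}{-17522} + \frac{227817}{141431} = 132760 \left(-74805\right) \left(- \frac{1}{17522}\right) + 227817 \cdot \frac{1}{141431} = \left(-9931111800\right) \left(- \frac{1}{17522}\right) + \frac{227817}{141431} = \frac{4965555900}{8761} + \frac{227817}{141431} = \frac{702285532397637}{1239076991}$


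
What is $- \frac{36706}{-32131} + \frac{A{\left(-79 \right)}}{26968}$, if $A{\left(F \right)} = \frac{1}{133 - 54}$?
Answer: $\frac{78201137363}{68454195832} \approx 1.1424$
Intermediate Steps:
$A{\left(F \right)} = \frac{1}{79}$
$- \frac{36706}{-32131} + \frac{A{\left(-79 \right)}}{26968} = - \frac{36706}{-32131} + \frac{1}{79 \cdot 26968} = \left(-36706\right) \left(- \frac{1}{32131}\right) + \frac{1}{79} \cdot \frac{1}{26968} = \frac{36706}{32131} + \frac{1}{2130472} = \frac{78201137363}{68454195832}$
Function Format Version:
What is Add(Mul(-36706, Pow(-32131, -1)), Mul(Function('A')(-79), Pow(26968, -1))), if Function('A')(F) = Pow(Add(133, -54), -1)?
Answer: Rational(78201137363, 68454195832) ≈ 1.1424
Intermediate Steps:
Function('A')(F) = Rational(1, 79) (Function('A')(F) = Pow(79, -1) = Rational(1, 79))
Add(Mul(-36706, Pow(-32131, -1)), Mul(Function('A')(-79), Pow(26968, -1))) = Add(Mul(-36706, Pow(-32131, -1)), Mul(Rational(1, 79), Pow(26968, -1))) = Add(Mul(-36706, Rational(-1, 32131)), Mul(Rational(1, 79), Rational(1, 26968))) = Add(Rational(36706, 32131), Rational(1, 2130472)) = Rational(78201137363, 68454195832)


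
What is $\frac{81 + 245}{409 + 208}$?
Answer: $\frac{326}{617} \approx 0.52836$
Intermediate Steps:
$\frac{81 + 245}{409 + 208} = \frac{326}{617}$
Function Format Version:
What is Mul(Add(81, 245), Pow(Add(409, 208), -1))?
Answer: Rational(326, 617) ≈ 0.52836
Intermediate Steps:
Mul(Add(81, 245), Pow(Add(409, 208), -1)) = Mul(326, Pow(617, -1)) = Mul(326, Rational(1, 617)) = Rational(326, 617)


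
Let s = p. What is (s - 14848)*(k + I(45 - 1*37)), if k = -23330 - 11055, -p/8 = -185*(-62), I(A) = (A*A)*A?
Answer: 3611132784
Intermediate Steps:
I(A) = A**3 (I(A) = A**2*A = A**3)
p = -91760 (p = -(-1480)*(-62) = -8*11470 = -91760)
s = -91760
k = -34385
(s - 14848)*(k + I(45 - 1*37)) = (-91760 - 14848)*(-34385 + (45 - 1*37)**3) = -106608*(-34385 + (45 - 37)**3) = -106608*(-34385 + 8**3) = -106608*(-34385 + 512) = -106608*(-33873) = 3611132784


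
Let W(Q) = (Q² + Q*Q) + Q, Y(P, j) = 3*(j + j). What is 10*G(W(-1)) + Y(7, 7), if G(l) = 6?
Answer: 102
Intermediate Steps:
Y(P, j) = 6*j (Y(P, j) = 3*(2*j) = 6*j)
W(Q) = Q + 2*Q² (W(Q) = (Q² + Q²) + Q = 2*Q² + Q = Q + 2*Q²)
10*G(W(-1)) + Y(7, 7) = 10*6 + 6*7 = 60 + 42 = 102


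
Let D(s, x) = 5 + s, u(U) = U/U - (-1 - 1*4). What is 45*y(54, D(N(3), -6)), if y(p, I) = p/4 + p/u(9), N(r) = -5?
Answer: 2025/2 ≈ 1012.5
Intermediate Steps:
u(U) = 6 (u(U) = 1 - (-1 - 4) = 1 - 1*(-5) = 1 + 5 = 6)
y(p, I) = 5*p/12 (y(p, I) = p/4 + p/6 = 5*p/12)
45*y(54, D(N(3), -6)) = 45*((5/12)*54) = 45*(45/2) = 2025/2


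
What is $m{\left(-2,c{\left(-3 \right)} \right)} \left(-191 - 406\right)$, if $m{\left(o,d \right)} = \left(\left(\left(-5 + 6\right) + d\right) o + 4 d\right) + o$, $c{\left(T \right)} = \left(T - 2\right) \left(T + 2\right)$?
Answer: $-3582$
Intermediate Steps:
$c{\left(T \right)} = \left(-2 + T\right) \left(2 + T\right)$
$m{\left(o,d \right)} = o + 4 d + o \left(1 + d\right)$ ($m{\left(o,d \right)} = \left(\left(1 + d\right) o + 4 d\right) + o = \left(o \left(1 + d\right) + 4 d\right) + o = \left(4 d + o \left(1 + d\right)\right) + o = o + 4 d + o \left(1 + d\right)$)
$m{\left(-2,c{\left(-3 \right)} \right)} \left(-191 - 406\right) = \left(2 \left(-2\right) + 4 \left(-4 + \left(-3\right)^{2}\right) + \left(-4 + \left(-3\right)^{2}\right) \left(-2\right)\right) \left(-191 - 406\right) = \left(-4 + 4 \left(-4 + 9\right) + \left(-4 + 9\right) \left(-2\right)\right) \left(-191 - 406\right) = \left(-4 + 4 \cdot 5 + 5 \left(-2\right)\right) \left(-597\right) = \left(-4 + 20 - 10\right) \left(-597\right) = 6 \left(-597\right) = -3582$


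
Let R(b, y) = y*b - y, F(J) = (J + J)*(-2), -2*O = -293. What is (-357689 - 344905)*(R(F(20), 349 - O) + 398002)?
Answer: -268109519103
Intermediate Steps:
O = 293/2 (O = -1/2*(-293) = 293/2 ≈ 146.50)
F(J) = -4*J (F(J) = (2*J)*(-2) = -4*J)
R(b, y) = -y + b*y (R(b, y) = b*y - y = -y + b*y)
(-357689 - 344905)*(R(F(20), 349 - O) + 398002) = (-357689 - 344905)*((349 - 1*293/2)*(-1 - 4*20) + 398002) = -702594*((349 - 293/2)*(-1 - 80) + 398002) = -702594*((405/2)*(-81) + 398002) = -702594*(-32805/2 + 398002) = -702594*763199/2 = -268109519103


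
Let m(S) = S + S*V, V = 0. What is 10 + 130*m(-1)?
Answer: -120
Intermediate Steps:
m(S) = S (m(S) = S + S*0 = S + 0 = S)
10 + 130*m(-1) = 10 + 130*(-1) = 10 - 130 = -120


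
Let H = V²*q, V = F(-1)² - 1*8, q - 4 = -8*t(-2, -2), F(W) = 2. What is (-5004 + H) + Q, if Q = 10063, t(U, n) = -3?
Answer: 5507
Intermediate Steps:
q = 28 (q = 4 - 8*(-3) = 4 + 24 = 28)
V = -4 (V = 2² - 1*8 = 4 - 8 = -4)
H = 448 (H = (-4)²*28 = 16*28 = 448)
(-5004 + H) + Q = (-5004 + 448) + 10063 = -4556 + 10063 = 5507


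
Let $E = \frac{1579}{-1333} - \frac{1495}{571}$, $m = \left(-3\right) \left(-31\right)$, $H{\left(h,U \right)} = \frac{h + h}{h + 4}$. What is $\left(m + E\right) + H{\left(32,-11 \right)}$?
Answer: $\frac{623204983}{6850287} \approx 90.975$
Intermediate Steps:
$H{\left(h,U \right)} = \frac{2 h}{4 + h}$
$m = 93$
$E = - \frac{2894444}{761143}$ ($E = 1579 \left(- \frac{1}{1333}\right) - \frac{1495}{571} = - \frac{1579}{1333} - \frac{1495}{571} = - \frac{2894444}{761143} \approx -3.8028$)
$\left(m + E\right) + H{\left(32,-11 \right)} = \left(93 - \frac{2894444}{761143}\right) + 2 \cdot 32 \frac{1}{4 + 32} = \frac{67891855}{761143} + 2 \cdot 32 \cdot \frac{1}{36} = \frac{67891855}{761143} + \frac{16}{9} = \frac{623204983}{6850287}$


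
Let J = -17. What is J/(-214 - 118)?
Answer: 17/332 ≈ 0.051205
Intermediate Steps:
J/(-214 - 118) = -17/(-214 - 118) = -17/(-332) = -17*(-1/332) = 17/332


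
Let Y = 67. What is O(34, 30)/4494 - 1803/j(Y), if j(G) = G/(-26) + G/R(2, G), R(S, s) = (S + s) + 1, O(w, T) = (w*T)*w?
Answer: 618713245/552013 ≈ 1120.8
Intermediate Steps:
O(w, T) = T*w² (O(w, T) = (T*w)*w = T*w²)
R(S, s) = 1 + S + s
j(G) = -G/26 + G/(3 + G) (j(G) = G/(-26) + G/(1 + 2 + G) = G*(-1/26) + G/(3 + G) = -G/26 + G/(3 + G))
O(34, 30)/4494 - 1803/j(Y) = (30*34²)/4494 - 1803*26*(3 + 67)/(67*(23 - 1*67)) = (30*1156)*(1/4494) - 1803*1820/(67*(23 - 67)) = 34680*(1/4494) - 1803/((1/26)*67*(1/70)*(-44)) = 5780/749 - 1803/(-737/455) = 5780/749 - 1803*(-455/737) = 5780/749 + 820365/737 = 618713245/552013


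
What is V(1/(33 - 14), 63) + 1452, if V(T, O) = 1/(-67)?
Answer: 97283/67 ≈ 1452.0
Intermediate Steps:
V(T, O) = -1/67
V(1/(33 - 14), 63) + 1452 = -1/67 + 1452 = 97283/67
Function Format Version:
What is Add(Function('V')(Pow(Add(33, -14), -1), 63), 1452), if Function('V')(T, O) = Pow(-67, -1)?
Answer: Rational(97283, 67) ≈ 1452.0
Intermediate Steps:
Function('V')(T, O) = Rational(-1, 67)
Add(Function('V')(Pow(Add(33, -14), -1), 63), 1452) = Add(Rational(-1, 67), 1452) = Rational(97283, 67)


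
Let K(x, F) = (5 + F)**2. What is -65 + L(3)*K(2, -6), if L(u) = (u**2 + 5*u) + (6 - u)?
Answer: -38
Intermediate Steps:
L(u) = 6 + u**2 + 4*u
-65 + L(3)*K(2, -6) = -65 + (6 + 3**2 + 4*3)*(5 - 6)**2 = -65 + (6 + 9 + 12)*(-1)**2 = -65 + 27*1 = -65 + 27 = -38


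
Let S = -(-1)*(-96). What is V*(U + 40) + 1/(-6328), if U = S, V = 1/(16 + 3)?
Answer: -354387/120232 ≈ -2.9475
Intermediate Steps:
V = 1/19 ≈ 0.052632
S = -96 (S = -1*96 = -96)
U = -96
V*(U + 40) + 1/(-6328) = (-96 + 40)/19 + 1/(-6328) = (1/19)*(-56) - 1/6328 = -56/19 - 1/6328 = -354387/120232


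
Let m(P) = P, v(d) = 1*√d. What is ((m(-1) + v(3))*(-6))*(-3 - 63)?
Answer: -396 + 396*√3 ≈ 289.89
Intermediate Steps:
v(d) = √d
((m(-1) + v(3))*(-6))*(-3 - 63) = ((-1 + √3)*(-6))*(-3 - 63) = (6 - 6*√3)*(-66) = -396 + 396*√3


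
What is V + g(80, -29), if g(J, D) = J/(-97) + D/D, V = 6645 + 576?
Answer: 700454/97 ≈ 7221.2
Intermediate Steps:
V = 7221
g(J, D) = 1 - J/97 (g(J, D) = J*(-1/97) + 1 = -J/97 + 1 = 1 - J/97)
V + g(80, -29) = 7221 + (1 - 1/97*80) = 7221 + (1 - 80/97) = 7221 + 17/97 = 700454/97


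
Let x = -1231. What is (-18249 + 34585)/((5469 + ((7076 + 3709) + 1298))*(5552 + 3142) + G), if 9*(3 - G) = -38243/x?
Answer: 90493272/845311566473 ≈ 0.00010705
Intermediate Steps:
G = -5006/11079 (G = 3 - (-38243)/(9*(-1231)) = 3 - (-38243)*(-1)/(9*1231) = 3 - 1/9*38243/1231 = 3 - 38243/11079 = -5006/11079 ≈ -0.45185)
(-18249 + 34585)/((5469 + ((7076 + 3709) + 1298))*(5552 + 3142) + G) = (-18249 + 34585)/((5469 + ((7076 + 3709) + 1298))*(5552 + 3142) - 5006/11079) = 16336/((5469 + (10785 + 1298))*8694 - 5006/11079) = 16336/((5469 + 12083)*8694 - 5006/11079) = 16336/(17552*8694 - 5006/11079) = 16336/(152597088 - 5006/11079) = 16336/(1690623132946/11079) = 16336*(11079/1690623132946) = 90493272/845311566473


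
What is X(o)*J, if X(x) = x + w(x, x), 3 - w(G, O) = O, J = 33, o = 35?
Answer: 99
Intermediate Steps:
w(G, O) = 3 - O
X(x) = 3 (X(x) = x + (3 - x) = 3)
X(o)*J = 3*33 = 99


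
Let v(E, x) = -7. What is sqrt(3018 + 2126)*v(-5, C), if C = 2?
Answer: -14*sqrt(1286) ≈ -502.05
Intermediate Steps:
sqrt(3018 + 2126)*v(-5, C) = sqrt(3018 + 2126)*(-7) = sqrt(5144)*(-7) = (2*sqrt(1286))*(-7) = -14*sqrt(1286)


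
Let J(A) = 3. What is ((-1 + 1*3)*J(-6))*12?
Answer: 72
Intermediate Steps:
((-1 + 1*3)*J(-6))*12 = ((-1 + 1*3)*3)*12 = ((-1 + 3)*3)*12 = (2*3)*12 = 6*12 = 72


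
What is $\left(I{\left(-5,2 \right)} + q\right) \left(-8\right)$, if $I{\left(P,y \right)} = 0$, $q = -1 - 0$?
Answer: $8$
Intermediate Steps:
$q = -1$ ($q = -1 + 0 = -1$)
$\left(I{\left(-5,2 \right)} + q\right) \left(-8\right) = \left(0 - 1\right) \left(-8\right) = \left(-1\right) \left(-8\right) = 8$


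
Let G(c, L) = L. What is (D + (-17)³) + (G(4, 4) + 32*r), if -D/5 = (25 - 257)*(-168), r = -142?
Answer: -204333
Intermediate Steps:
D = -194880 (D = -5*(25 - 257)*(-168) = -(-1160)*(-168) = -5*38976 = -194880)
(D + (-17)³) + (G(4, 4) + 32*r) = (-194880 + (-17)³) + (4 + 32*(-142)) = (-194880 - 4913) + (4 - 4544) = -199793 - 4540 = -204333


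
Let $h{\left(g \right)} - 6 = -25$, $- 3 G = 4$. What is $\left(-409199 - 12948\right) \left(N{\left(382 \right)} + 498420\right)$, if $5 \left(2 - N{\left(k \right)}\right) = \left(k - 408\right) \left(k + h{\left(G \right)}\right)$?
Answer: $- \frac{1056020983556}{5} \approx -2.112 \cdot 10^{11}$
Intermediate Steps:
$G = - \frac{4}{3}$ ($G = \left(- \frac{1}{3}\right) 4 = - \frac{4}{3} \approx -1.3333$)
$h{\left(g \right)} = -19$ ($h{\left(g \right)} = 6 - 25 = -19$)
$N{\left(k \right)} = 2 - \frac{\left(-408 + k\right) \left(-19 + k\right)}{5}$ ($N{\left(k \right)} = 2 - \frac{\left(k - 408\right) \left(k - 19\right)}{5} = 2 - \frac{\left(-408 + k\right) \left(-19 + k\right)}{5}$)
$\left(-409199 - 12948\right) \left(N{\left(382 \right)} + 498420\right) = \left(-409199 - 12948\right) \left(\left(- \frac{7742}{5} - \frac{382^{2}}{5} + \frac{427}{5} \cdot 382\right) + 498420\right) = - 422147 \left(\left(- \frac{7742}{5} - \frac{145924}{5} + \frac{163114}{5}\right) + 498420\right) = - 422147 \left(\frac{9448}{5} + 498420\right) = \left(-422147\right) \frac{2501548}{5} = - \frac{1056020983556}{5}$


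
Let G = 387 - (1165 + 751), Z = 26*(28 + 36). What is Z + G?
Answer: 135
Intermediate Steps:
Z = 1664 (Z = 26*64 = 1664)
G = -1529 (G = 387 - 1*1916 = 387 - 1916 = -1529)
Z + G = 1664 - 1529 = 135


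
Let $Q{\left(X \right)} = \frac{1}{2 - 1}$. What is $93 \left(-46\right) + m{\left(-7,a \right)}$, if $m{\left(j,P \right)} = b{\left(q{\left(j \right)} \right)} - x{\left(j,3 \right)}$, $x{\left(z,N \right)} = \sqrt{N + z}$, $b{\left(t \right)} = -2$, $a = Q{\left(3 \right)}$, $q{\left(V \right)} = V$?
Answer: $-4280 - 2 i \approx -4280.0 - 2.0 i$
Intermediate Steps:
$Q{\left(X \right)} = 1$ ($Q{\left(X \right)} = 1^{-1} = 1$)
$a = 1$
$m{\left(j,P \right)} = -2 - \sqrt{3 + j}$
$93 \left(-46\right) + m{\left(-7,a \right)} = 93 \left(-46\right) - \left(2 + \sqrt{3 - 7}\right) = -4278 - \left(2 + \sqrt{-4}\right) = -4278 - \left(2 + 2 i\right) = -4280 - 2 i$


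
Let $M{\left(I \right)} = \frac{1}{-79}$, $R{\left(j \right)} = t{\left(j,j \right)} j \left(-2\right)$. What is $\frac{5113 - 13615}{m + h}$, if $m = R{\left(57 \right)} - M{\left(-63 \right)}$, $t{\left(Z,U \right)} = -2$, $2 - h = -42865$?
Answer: $- \frac{3081}{15617} \approx -0.19728$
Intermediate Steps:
$h = 42867$ ($h = 2 - -42865 = 2 + 42865 = 42867$)
$R{\left(j \right)} = 4 j$ ($R{\left(j \right)} = - 2 j \left(-2\right) = 4 j$)
$M{\left(I \right)} = - \frac{1}{79}$
$m = \frac{18013}{79}$ ($m = 4 \cdot 57 - - \frac{1}{79} = 228 + \frac{1}{79} = \frac{18013}{79} \approx 228.01$)
$\frac{5113 - 13615}{m + h} = \frac{5113 - 13615}{\frac{18013}{79} + 42867} = - \frac{8502}{\frac{3404506}{79}} = \left(-8502\right) \frac{79}{3404506} = - \frac{3081}{15617}$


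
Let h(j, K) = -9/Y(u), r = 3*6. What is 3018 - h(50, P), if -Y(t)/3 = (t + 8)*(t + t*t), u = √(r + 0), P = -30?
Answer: 2360049/782 + 13*√2/782 ≈ 3018.0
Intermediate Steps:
r = 18
u = 3*√2 (u = √(18 + 0) = √18 = 3*√2 ≈ 4.2426)
Y(t) = -3*(8 + t)*(t + t²) (Y(t) = -3*(t + 8)*(t + t*t) = -3*(8 + t)*(t + t²))
h(j, K) = √2/(2*(26 + 27*√2)) (h(j, K) = -9*(-√2/(18*(8 + (3*√2)² + 9*(3*√2)))) = -9*(-√2/(18*(8 + 18 + 27*√2))) = -9*(-√2/(18*(26 + 27*√2))) = -(-1)*√2/(2*(26 + 27*√2)) = √2/(2*(26 + 27*√2)))
3018 - h(50, P) = 3018 - (27/782 - 13*√2/782) = 3018 + (-27/782 + 13*√2/782) = 2360049/782 + 13*√2/782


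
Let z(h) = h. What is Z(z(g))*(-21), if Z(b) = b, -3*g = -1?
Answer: -7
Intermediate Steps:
g = ⅓ (g = -⅓*(-1) = ⅓ ≈ 0.33333)
Z(z(g))*(-21) = (⅓)*(-21) = -7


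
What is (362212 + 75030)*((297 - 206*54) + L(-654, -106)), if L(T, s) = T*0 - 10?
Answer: -4738391554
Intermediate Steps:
L(T, s) = -10 (L(T, s) = 0 - 10 = -10)
(362212 + 75030)*((297 - 206*54) + L(-654, -106)) = (362212 + 75030)*((297 - 206*54) - 10) = 437242*((297 - 11124) - 10) = 437242*(-10827 - 10) = 437242*(-10837) = -4738391554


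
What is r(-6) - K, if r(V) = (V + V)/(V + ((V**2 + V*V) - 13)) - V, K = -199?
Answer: 10853/53 ≈ 204.77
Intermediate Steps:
r(V) = -V + 2*V/(-13 + V + 2*V**2) (r(V) = (2*V)/(V + ((V**2 + V**2) - 13)) - V = (2*V)/(V + (2*V**2 - 13)) - V = (2*V)/(V + (-13 + 2*V**2)) - V = (2*V)/(-13 + V + 2*V**2) - V = 2*V/(-13 + V + 2*V**2) - V = -V + 2*V/(-13 + V + 2*V**2))
r(-6) - K = -6*(15 - 1*(-6) - 2*(-6)**2)/(-13 - 6 + 2*(-6)**2) - 1*(-199) = -6*(15 + 6 - 2*36)/(-13 - 6 + 2*36) + 199 = -6*(15 + 6 - 72)/(-13 - 6 + 72) + 199 = -6*(-51)/53 + 199 = -6*1/53*(-51) + 199 = 306/53 + 199 = 10853/53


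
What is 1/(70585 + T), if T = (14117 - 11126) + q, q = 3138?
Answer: 1/76714 ≈ 1.3035e-5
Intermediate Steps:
T = 6129 (T = (14117 - 11126) + 3138 = 2991 + 3138 = 6129)
1/(70585 + T) = 1/(70585 + 6129) = 1/76714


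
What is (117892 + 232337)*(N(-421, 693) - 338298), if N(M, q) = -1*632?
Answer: -118703114970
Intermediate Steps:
N(M, q) = -632
(117892 + 232337)*(N(-421, 693) - 338298) = (117892 + 232337)*(-632 - 338298) = 350229*(-338930) = -118703114970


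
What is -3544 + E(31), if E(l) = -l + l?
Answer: -3544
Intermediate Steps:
E(l) = 0
-3544 + E(31) = -3544 + 0 = -3544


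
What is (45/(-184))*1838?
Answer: -41355/92 ≈ -449.51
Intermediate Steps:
(45/(-184))*1838 = (45*(-1/184))*1838 = -45/184*1838 = -41355/92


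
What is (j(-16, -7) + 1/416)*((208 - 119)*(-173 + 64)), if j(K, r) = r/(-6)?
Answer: -14153759/1248 ≈ -11341.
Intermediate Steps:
j(K, r) = -r/6 (j(K, r) = r*(-1/6) = -r/6)
(j(-16, -7) + 1/416)*((208 - 119)*(-173 + 64)) = (-1/6*(-7) + 1/416)*((208 - 119)*(-173 + 64)) = (7/6 + 1/416)*(89*(-109)) = (1459/1248)*(-9701) = -14153759/1248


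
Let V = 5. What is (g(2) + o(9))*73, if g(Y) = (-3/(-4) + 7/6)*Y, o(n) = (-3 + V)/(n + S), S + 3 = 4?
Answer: 8833/30 ≈ 294.43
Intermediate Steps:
S = 1 (S = -3 + 4 = 1)
o(n) = 2/(1 + n) (o(n) = (-3 + 5)/(n + 1) = 2/(1 + n))
g(Y) = 23*Y/12 (g(Y) = (-3*(-¼) + 7*(⅙))*Y = (¾ + 7/6)*Y = 23*Y/12)
(g(2) + o(9))*73 = ((23/12)*2 + 2/(1 + 9))*73 = (23/6 + 2/10)*73 = (23/6 + 2*(⅒))*73 = (23/6 + ⅕)*73 = (121/30)*73 = 8833/30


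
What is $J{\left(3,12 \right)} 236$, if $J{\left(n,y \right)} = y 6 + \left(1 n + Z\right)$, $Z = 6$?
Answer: $19116$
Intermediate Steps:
$J{\left(n,y \right)} = 6 + n + 6 y$ ($J{\left(n,y \right)} = y 6 + \left(1 n + 6\right) = 6 y + \left(n + 6\right) = 6 y + \left(6 + n\right) = 6 + n + 6 y$)
$J{\left(3,12 \right)} 236 = \left(6 + 3 + 6 \cdot 12\right) 236 = \left(6 + 3 + 72\right) 236 = 81 \cdot 236 = 19116$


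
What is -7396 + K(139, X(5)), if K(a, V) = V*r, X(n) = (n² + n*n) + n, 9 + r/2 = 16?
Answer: -6626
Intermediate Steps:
r = 14 (r = -18 + 2*16 = -18 + 32 = 14)
X(n) = n + 2*n² (X(n) = (n² + n²) + n = 2*n² + n = n + 2*n²)
K(a, V) = 14*V (K(a, V) = V*14 = 14*V)
-7396 + K(139, X(5)) = -7396 + 14*(5*(1 + 2*5)) = -7396 + 14*(5*(1 + 10)) = -7396 + 14*(5*11) = -7396 + 14*55 = -7396 + 770 = -6626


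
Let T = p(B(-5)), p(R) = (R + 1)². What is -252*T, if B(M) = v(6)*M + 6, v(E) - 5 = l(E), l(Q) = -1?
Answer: -42588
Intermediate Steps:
v(E) = 4 (v(E) = 5 - 1 = 4)
B(M) = 6 + 4*M (B(M) = 4*M + 6 = 6 + 4*M)
p(R) = (1 + R)²
T = 169 (T = (1 + (6 + 4*(-5)))² = (1 + (6 - 20))² = (1 - 14)² = (-13)² = 169)
-252*T = -252*169 = -42588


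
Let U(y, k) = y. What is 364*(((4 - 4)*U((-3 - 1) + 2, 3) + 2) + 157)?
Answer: 57876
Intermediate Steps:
364*(((4 - 4)*U((-3 - 1) + 2, 3) + 2) + 157) = 364*(((4 - 4)*((-3 - 1) + 2) + 2) + 157) = 364*((0*(-4 + 2) + 2) + 157) = 364*((0*(-2) + 2) + 157) = 364*((0 + 2) + 157) = 364*(2 + 157) = 364*159 = 57876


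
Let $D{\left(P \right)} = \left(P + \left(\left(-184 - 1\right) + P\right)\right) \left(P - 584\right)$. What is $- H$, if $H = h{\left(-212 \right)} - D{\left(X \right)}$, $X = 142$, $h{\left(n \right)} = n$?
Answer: $-43546$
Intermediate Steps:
$D{\left(P \right)} = \left(-584 + P\right) \left(-185 + 2 P\right)$ ($D{\left(P \right)} = \left(P + \left(-185 + P\right)\right) \left(-584 + P\right) = \left(-185 + 2 P\right) \left(-584 + P\right) = \left(-584 + P\right) \left(-185 + 2 P\right)$)
$H = 43546$ ($H = -212 - \left(108040 - 192126 + 2 \cdot 142^{2}\right) = -212 - \left(108040 - 192126 + 2 \cdot 20164\right) = -212 - \left(108040 - 192126 + 40328\right) = -212 - -43758 = -212 + 43758 = 43546$)
$- H = \left(-1\right) 43546 = -43546$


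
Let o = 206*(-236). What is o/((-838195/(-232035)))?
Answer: -2256122712/167639 ≈ -13458.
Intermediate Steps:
o = -48616
o/((-838195/(-232035))) = -48616/((-838195/(-232035))) = -48616/((-838195*(-1/232035))) = -48616/167639/46407 = -48616*46407/167639 = -2256122712/167639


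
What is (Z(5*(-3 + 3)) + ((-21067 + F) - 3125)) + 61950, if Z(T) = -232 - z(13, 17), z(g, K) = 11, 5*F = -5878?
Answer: 181697/5 ≈ 36339.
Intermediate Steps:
F = -5878/5 (F = (⅕)*(-5878) = -5878/5 ≈ -1175.6)
Z(T) = -243 (Z(T) = -232 - 1*11 = -232 - 11 = -243)
(Z(5*(-3 + 3)) + ((-21067 + F) - 3125)) + 61950 = (-243 + ((-21067 - 5878/5) - 3125)) + 61950 = (-243 + (-111213/5 - 3125)) + 61950 = (-243 - 126838/5) + 61950 = -128053/5 + 61950 = 181697/5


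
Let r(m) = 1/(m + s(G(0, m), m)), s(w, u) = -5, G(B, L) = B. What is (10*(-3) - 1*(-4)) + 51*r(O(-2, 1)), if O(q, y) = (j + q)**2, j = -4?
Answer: -755/31 ≈ -24.355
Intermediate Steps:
O(q, y) = (-4 + q)**2
r(m) = 1/(-5 + m) (r(m) = 1/(m - 5) = 1/(-5 + m))
(10*(-3) - 1*(-4)) + 51*r(O(-2, 1)) = (10*(-3) - 1*(-4)) + 51/(-5 + (-4 - 2)**2) = (-30 + 4) + 51/(-5 + (-6)**2) = -26 + 51/(-5 + 36) = -26 + 51/31 = -755/31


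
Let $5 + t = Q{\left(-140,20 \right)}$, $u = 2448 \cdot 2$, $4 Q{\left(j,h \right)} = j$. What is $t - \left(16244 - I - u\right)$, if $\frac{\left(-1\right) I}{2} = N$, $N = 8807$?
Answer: $-29002$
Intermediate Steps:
$Q{\left(j,h \right)} = \frac{j}{4}$
$u = 4896$
$t = -40$ ($t = -5 + \frac{1}{4} \left(-140\right) = -5 - 35 = -40$)
$I = -17614$ ($I = \left(-2\right) 8807 = -17614$)
$t - \left(16244 - I - u\right) = -40 + \left(\left(4896 - 17614\right) - 16244\right) = -40 - 28962 = -29002$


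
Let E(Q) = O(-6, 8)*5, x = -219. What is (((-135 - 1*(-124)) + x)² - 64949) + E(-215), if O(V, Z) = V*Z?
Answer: -12289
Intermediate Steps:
E(Q) = -240 (E(Q) = -6*8*5 = -48*5 = -240)
(((-135 - 1*(-124)) + x)² - 64949) + E(-215) = (((-135 - 1*(-124)) - 219)² - 64949) - 240 = (((-135 + 124) - 219)² - 64949) - 240 = ((-11 - 219)² - 64949) - 240 = ((-230)² - 64949) - 240 = (52900 - 64949) - 240 = -12049 - 240 = -12289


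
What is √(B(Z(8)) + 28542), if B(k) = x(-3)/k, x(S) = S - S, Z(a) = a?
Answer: √28542 ≈ 168.94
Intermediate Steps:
x(S) = 0
B(k) = 0 (B(k) = 0/k = 0)
√(B(Z(8)) + 28542) = √(0 + 28542) = √28542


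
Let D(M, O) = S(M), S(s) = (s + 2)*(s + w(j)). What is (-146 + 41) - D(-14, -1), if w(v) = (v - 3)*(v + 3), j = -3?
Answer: -273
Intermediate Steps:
w(v) = (-3 + v)*(3 + v)
S(s) = s*(2 + s) (S(s) = (s + 2)*(s + (-9 + (-3)²)) = (2 + s)*(s + (-9 + 9)) = (2 + s)*(s + 0) = (2 + s)*s = s*(2 + s))
D(M, O) = M*(2 + M)
(-146 + 41) - D(-14, -1) = (-146 + 41) - (-14)*(2 - 14) = -105 - (-14)*(-12) = -105 - 1*168 = -105 - 168 = -273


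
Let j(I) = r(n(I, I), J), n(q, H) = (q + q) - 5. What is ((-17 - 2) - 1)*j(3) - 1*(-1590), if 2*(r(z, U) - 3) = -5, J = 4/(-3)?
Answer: 1580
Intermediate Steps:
n(q, H) = -5 + 2*q (n(q, H) = 2*q - 5 = -5 + 2*q)
J = -4/3 (J = 4*(-⅓) = -4/3 ≈ -1.3333)
r(z, U) = ½ (r(z, U) = 3 + (½)*(-5) = 3 - 5/2 = ½)
j(I) = ½
((-17 - 2) - 1)*j(3) - 1*(-1590) = ((-17 - 2) - 1)*(½) - 1*(-1590) = (-19 - 1)*(½) + 1590 = -20*½ + 1590 = -10 + 1590 = 1580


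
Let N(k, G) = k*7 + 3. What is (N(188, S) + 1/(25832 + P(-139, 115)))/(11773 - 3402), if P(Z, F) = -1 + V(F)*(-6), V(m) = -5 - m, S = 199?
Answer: 35020770/222258421 ≈ 0.15757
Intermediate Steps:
N(k, G) = 3 + 7*k (N(k, G) = 7*k + 3 = 3 + 7*k)
P(Z, F) = 29 + 6*F (P(Z, F) = -1 + (-5 - F)*(-6) = -1 + (30 + 6*F) = 29 + 6*F)
(N(188, S) + 1/(25832 + P(-139, 115)))/(11773 - 3402) = ((3 + 7*188) + 1/(25832 + (29 + 6*115)))/(11773 - 3402) = ((3 + 1316) + 1/(25832 + (29 + 690)))/8371 = (1319 + 1/(25832 + 719))*(1/8371) = (1319 + 1/26551)*(1/8371) = (35020770/26551)*(1/8371) = 35020770/222258421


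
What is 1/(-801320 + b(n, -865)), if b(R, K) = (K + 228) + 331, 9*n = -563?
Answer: -1/801626 ≈ -1.2475e-6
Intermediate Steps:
n = -563/9 (n = (⅑)*(-563) = -563/9 ≈ -62.556)
b(R, K) = 559 + K (b(R, K) = (228 + K) + 331 = 559 + K)
1/(-801320 + b(n, -865)) = 1/(-801320 + (559 - 865)) = 1/(-801320 - 306) = 1/(-801626) = -1/801626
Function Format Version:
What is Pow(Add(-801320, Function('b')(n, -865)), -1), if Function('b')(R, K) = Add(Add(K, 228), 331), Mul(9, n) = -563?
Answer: Rational(-1, 801626) ≈ -1.2475e-6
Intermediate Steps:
n = Rational(-563, 9) (n = Mul(Rational(1, 9), -563) = Rational(-563, 9) ≈ -62.556)
Function('b')(R, K) = Add(559, K) (Function('b')(R, K) = Add(Add(228, K), 331) = Add(559, K))
Pow(Add(-801320, Function('b')(n, -865)), -1) = Pow(Add(-801320, Add(559, -865)), -1) = Pow(Add(-801320, -306), -1) = Pow(-801626, -1) = Rational(-1, 801626)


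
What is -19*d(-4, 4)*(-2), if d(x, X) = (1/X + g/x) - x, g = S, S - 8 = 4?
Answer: 95/2 ≈ 47.500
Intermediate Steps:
S = 12 (S = 8 + 4 = 12)
g = 12
d(x, X) = 1/X - x + 12/x (d(x, X) = (1/X + 12/x) - x = 1/X - x + 12/x)
-19*d(-4, 4)*(-2) = -19*(1/4 - 1*(-4) + 12/(-4))*(-2) = -19*(¼ + 4 + 12*(-¼))*(-2) = -19*(¼ + 4 - 3)*(-2) = -19*5/4*(-2) = -95/4*(-2) = 95/2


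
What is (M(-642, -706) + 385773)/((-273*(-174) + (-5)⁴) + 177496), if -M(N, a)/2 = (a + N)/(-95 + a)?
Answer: 309001477/180724023 ≈ 1.7098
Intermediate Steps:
M(N, a) = -2*(N + a)/(-95 + a) (M(N, a) = -2*(a + N)/(-95 + a) = -2*(N + a)/(-95 + a))
(M(-642, -706) + 385773)/((-273*(-174) + (-5)⁴) + 177496) = (2*(-1*(-642) - 1*(-706))/(-95 - 706) + 385773)/((-273*(-174) + (-5)⁴) + 177496) = (2*(642 + 706)/(-801) + 385773)/((47502 + 625) + 177496) = (2*(-1/801)*1348 + 385773)/(48127 + 177496) = (-2696/801 + 385773)/225623 = (309001477/801)*(1/225623) = 309001477/180724023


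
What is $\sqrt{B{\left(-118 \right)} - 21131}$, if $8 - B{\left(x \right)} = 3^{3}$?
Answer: $15 i \sqrt{94} \approx 145.43 i$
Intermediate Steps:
$B{\left(x \right)} = -19$ ($B{\left(x \right)} = 8 - 3^{3} = 8 - 27 = -19$)
$\sqrt{B{\left(-118 \right)} - 21131} = \sqrt{-19 - 21131} = \sqrt{-21150} = 15 i \sqrt{94}$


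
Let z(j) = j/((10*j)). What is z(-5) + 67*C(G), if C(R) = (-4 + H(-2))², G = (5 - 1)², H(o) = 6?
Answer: 2681/10 ≈ 268.10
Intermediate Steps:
G = 16 (G = 4² = 16)
C(R) = 4 (C(R) = (-4 + 6)² = 2² = 4)
z(j) = ⅒ (z(j) = j*(1/(10*j)) = ⅒)
z(-5) + 67*C(G) = ⅒ + 67*4 = ⅒ + 268 = 2681/10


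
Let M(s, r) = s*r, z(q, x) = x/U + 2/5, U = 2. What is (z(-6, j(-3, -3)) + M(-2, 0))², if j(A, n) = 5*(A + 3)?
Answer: 4/25 ≈ 0.16000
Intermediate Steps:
j(A, n) = 15 + 5*A (j(A, n) = 5*(3 + A) = 15 + 5*A)
z(q, x) = ⅖ + x/2 (z(q, x) = x/2 + 2/5 = x*(½) + 2*(⅕) = x/2 + ⅖ = ⅖ + x/2)
M(s, r) = r*s
(z(-6, j(-3, -3)) + M(-2, 0))² = ((⅖ + (15 + 5*(-3))/2) + 0*(-2))² = ((⅖ + (15 - 15)/2) + 0)² = ((⅖ + (½)*0) + 0)² = ((⅖ + 0) + 0)² = (⅖ + 0)² = (⅖)² = 4/25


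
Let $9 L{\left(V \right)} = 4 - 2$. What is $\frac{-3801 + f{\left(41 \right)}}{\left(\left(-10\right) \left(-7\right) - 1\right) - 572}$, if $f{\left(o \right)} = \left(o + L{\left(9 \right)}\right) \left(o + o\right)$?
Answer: $\frac{3787}{4527} \approx 0.83654$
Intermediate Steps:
$L{\left(V \right)} = \frac{2}{9}$ ($L{\left(V \right)} = \frac{4 - 2}{9} = \frac{1}{9} \cdot 2 = \frac{2}{9}$)
$f{\left(o \right)} = 2 o \left(\frac{2}{9} + o\right)$ ($f{\left(o \right)} = \left(o + \frac{2}{9}\right) \left(o + o\right) = \left(\frac{2}{9} + o\right) 2 o = 2 o \left(\frac{2}{9} + o\right)$)
$\frac{-3801 + f{\left(41 \right)}}{\left(\left(-10\right) \left(-7\right) - 1\right) - 572} = \frac{-3801 + \frac{2}{9} \cdot 41 \left(2 + 9 \cdot 41\right)}{\left(\left(-10\right) \left(-7\right) - 1\right) - 572} = \frac{-3801 + \frac{2}{9} \cdot 41 \left(2 + 369\right)}{\left(70 - 1\right) - 572} = \frac{-3801 + \frac{2}{9} \cdot 41 \cdot 371}{69 - 572} = \frac{-3801 + \frac{30422}{9}}{-503} = \left(- \frac{3787}{9}\right) \left(- \frac{1}{503}\right) = \frac{3787}{4527}$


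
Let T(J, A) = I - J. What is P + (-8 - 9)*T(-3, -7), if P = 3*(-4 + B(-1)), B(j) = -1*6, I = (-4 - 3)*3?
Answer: 276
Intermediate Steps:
I = -21 (I = -7*3 = -21)
B(j) = -6
T(J, A) = -21 - J
P = -30 (P = 3*(-4 - 6) = 3*(-10) = -30)
P + (-8 - 9)*T(-3, -7) = -30 + (-8 - 9)*(-21 - 1*(-3)) = -30 - 17*(-21 + 3) = -30 - 17*(-18) = -30 + 306 = 276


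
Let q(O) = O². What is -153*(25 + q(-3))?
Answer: -5202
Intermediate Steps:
-153*(25 + q(-3)) = -153*(25 + (-3)²) = -153*(25 + 9) = -153*34 = -5202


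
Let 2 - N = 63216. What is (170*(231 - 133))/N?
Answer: -8330/31607 ≈ -0.26355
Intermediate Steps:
N = -63214 (N = 2 - 1*63216 = 2 - 63216 = -63214)
(170*(231 - 133))/N = (170*(231 - 133))/(-63214) = (170*98)*(-1/63214) = 16660*(-1/63214) = -8330/31607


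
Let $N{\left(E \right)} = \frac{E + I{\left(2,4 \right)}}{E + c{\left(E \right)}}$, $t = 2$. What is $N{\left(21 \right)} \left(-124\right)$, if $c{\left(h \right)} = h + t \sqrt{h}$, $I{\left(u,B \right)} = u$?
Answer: $- \frac{713}{10} + \frac{713 \sqrt{21}}{210} \approx -55.741$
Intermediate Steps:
$c{\left(h \right)} = h + 2 \sqrt{h}$
$N{\left(E \right)} = \frac{2 + E}{2 E + 2 \sqrt{E}}$ ($N{\left(E \right)} = \frac{E + 2}{E + \left(E + 2 \sqrt{E}\right)} = \frac{2 + E}{2 E + 2 \sqrt{E}}$)
$N{\left(21 \right)} \left(-124\right) = \frac{1 + \frac{1}{2} \cdot 21}{21 + \sqrt{21}} \left(-124\right) = \frac{1 + \frac{21}{2}}{21 + \sqrt{21}} \left(-124\right) = \frac{1}{21 + \sqrt{21}} \cdot \frac{23}{2} \left(-124\right) = \frac{23}{2 \left(21 + \sqrt{21}\right)} \left(-124\right) = - \frac{1426}{21 + \sqrt{21}}$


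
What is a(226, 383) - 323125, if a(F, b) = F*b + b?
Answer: -236184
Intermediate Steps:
a(F, b) = b + F*b
a(226, 383) - 323125 = 383*(1 + 226) - 323125 = 383*227 - 323125 = 86941 - 323125 = -236184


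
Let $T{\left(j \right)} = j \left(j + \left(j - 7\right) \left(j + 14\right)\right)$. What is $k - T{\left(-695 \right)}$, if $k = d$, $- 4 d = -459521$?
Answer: $\frac{1327539781}{4} \approx 3.3189 \cdot 10^{8}$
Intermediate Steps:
$d = \frac{459521}{4}$ ($d = \left(- \frac{1}{4}\right) \left(-459521\right) = \frac{459521}{4} \approx 1.1488 \cdot 10^{5}$)
$T{\left(j \right)} = j \left(j + \left(-7 + j\right) \left(14 + j\right)\right)$
$k = \frac{459521}{4} \approx 1.1488 \cdot 10^{5}$
$k - T{\left(-695 \right)} = \frac{459521}{4} - - 695 \left(-98 + \left(-695\right)^{2} + 8 \left(-695\right)\right) = \frac{459521}{4} - - 695 \left(-98 + 483025 - 5560\right) = \frac{459521}{4} - \left(-695\right) 477367 = \frac{459521}{4} - -331770065 = \frac{459521}{4} + 331770065 = \frac{1327539781}{4}$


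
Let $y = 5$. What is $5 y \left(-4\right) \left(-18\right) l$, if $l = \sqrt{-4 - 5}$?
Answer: $5400 i \approx 5400.0 i$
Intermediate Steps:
$l = 3 i$ ($l = \sqrt{-9} = 3 i \approx 3.0 i$)
$5 y \left(-4\right) \left(-18\right) l = 5 \cdot 5 \left(-4\right) \left(-18\right) 3 i = 25 \left(-4\right) \left(-18\right) 3 i = \left(-100\right) \left(-18\right) 3 i = 1800 \cdot 3 i = 5400 i$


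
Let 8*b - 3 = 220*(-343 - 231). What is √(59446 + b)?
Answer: √698582/4 ≈ 208.95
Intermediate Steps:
b = -126277/8 (b = 3/8 + (220*(-343 - 231))/8 = 3/8 + (220*(-574))/8 = 3/8 + (⅛)*(-126280) = 3/8 - 15785 = -126277/8 ≈ -15785.)
√(59446 + b) = √(59446 - 126277/8) = √(349291/8) = √698582/4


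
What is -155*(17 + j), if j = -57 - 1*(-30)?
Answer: 1550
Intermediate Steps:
j = -27 (j = -57 + 30 = -27)
-155*(17 + j) = -155*(17 - 27) = -155*(-10) = 1550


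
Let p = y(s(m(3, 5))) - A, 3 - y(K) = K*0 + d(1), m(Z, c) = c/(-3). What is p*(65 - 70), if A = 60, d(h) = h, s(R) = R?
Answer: 290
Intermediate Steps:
m(Z, c) = -c/3 (m(Z, c) = c*(-1/3) = -c/3)
y(K) = 2 (y(K) = 3 - (K*0 + 1) = 3 - (0 + 1) = 3 - 1*1 = 3 - 1 = 2)
p = -58 (p = 2 - 1*60 = 2 - 60 = -58)
p*(65 - 70) = -58*(65 - 70) = -58*(-5) = 290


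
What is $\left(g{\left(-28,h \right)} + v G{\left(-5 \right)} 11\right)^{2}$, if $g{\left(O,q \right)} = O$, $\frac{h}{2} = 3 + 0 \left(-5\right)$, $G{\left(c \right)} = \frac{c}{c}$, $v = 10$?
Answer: $6724$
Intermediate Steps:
$G{\left(c \right)} = 1$
$h = 6$ ($h = 2 \left(3 + 0 \left(-5\right)\right) = 2 \left(3 + 0\right) = 2 \cdot 3 = 6$)
$\left(g{\left(-28,h \right)} + v G{\left(-5 \right)} 11\right)^{2} = \left(-28 + 10 \cdot 1 \cdot 11\right)^{2} = \left(-28 + 10 \cdot 11\right)^{2} = \left(-28 + 110\right)^{2} = 82^{2} = 6724$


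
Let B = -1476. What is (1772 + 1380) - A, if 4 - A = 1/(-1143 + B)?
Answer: 8244611/2619 ≈ 3148.0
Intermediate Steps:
A = 10477/2619 (A = 4 - 1/(-1143 - 1476) = 4 - 1/(-2619) = 4 - 1*(-1/2619) = 4 + 1/2619 = 10477/2619 ≈ 4.0004)
(1772 + 1380) - A = (1772 + 1380) - 1*10477/2619 = 3152 - 10477/2619 = 8244611/2619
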